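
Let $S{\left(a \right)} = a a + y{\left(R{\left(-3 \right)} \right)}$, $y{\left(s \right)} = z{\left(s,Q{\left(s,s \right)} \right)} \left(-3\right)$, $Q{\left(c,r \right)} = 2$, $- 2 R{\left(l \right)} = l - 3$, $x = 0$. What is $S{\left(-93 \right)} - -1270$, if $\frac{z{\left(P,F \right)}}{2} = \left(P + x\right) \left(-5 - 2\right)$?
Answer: $10045$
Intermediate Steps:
$R{\left(l \right)} = \frac{3}{2} - \frac{l}{2}$ ($R{\left(l \right)} = - \frac{l - 3}{2} = - \frac{-3 + l}{2} = \frac{3}{2} - \frac{l}{2}$)
$z{\left(P,F \right)} = - 14 P$ ($z{\left(P,F \right)} = 2 \left(P + 0\right) \left(-5 - 2\right) = 2 P \left(-7\right) = 2 \left(- 7 P\right) = - 14 P$)
$y{\left(s \right)} = 42 s$ ($y{\left(s \right)} = - 14 s \left(-3\right) = 42 s$)
$S{\left(a \right)} = 126 + a^{2}$ ($S{\left(a \right)} = a a + 42 \left(\frac{3}{2} - - \frac{3}{2}\right) = a^{2} + 42 \left(\frac{3}{2} + \frac{3}{2}\right) = a^{2} + 42 \cdot 3 = a^{2} + 126 = 126 + a^{2}$)
$S{\left(-93 \right)} - -1270 = \left(126 + \left(-93\right)^{2}\right) - -1270 = \left(126 + 8649\right) + 1270 = 8775 + 1270 = 10045$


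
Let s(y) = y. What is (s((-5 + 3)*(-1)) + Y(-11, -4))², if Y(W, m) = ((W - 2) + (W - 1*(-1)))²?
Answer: 281961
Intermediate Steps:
Y(W, m) = (-1 + 2*W)² (Y(W, m) = ((-2 + W) + (W + 1))² = ((-2 + W) + (1 + W))² = (-1 + 2*W)²)
(s((-5 + 3)*(-1)) + Y(-11, -4))² = ((-5 + 3)*(-1) + (-1 + 2*(-11))²)² = (-2*(-1) + (-1 - 22)²)² = (2 + (-23)²)² = (2 + 529)² = 531² = 281961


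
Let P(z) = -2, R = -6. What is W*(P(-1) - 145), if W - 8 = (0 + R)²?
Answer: -6468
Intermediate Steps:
W = 44 (W = 8 + (0 - 6)² = 8 + (-6)² = 8 + 36 = 44)
W*(P(-1) - 145) = 44*(-2 - 145) = 44*(-147) = -6468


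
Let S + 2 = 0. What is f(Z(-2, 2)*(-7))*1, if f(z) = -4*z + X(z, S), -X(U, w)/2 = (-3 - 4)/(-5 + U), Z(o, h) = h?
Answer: 1050/19 ≈ 55.263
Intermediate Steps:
S = -2 (S = -2 + 0 = -2)
X(U, w) = 14/(-5 + U) (X(U, w) = -2*(-3 - 4)/(-5 + U) = -(-14)/(-5 + U) = 14/(-5 + U))
f(z) = -4*z + 14/(-5 + z)
f(Z(-2, 2)*(-7))*1 = (2*(7 - 2*2*(-7)*(-5 + 2*(-7)))/(-5 + 2*(-7)))*1 = (2*(7 - 2*(-14)*(-5 - 14))/(-5 - 14))*1 = (2*(7 - 2*(-14)*(-19))/(-19))*1 = (2*(-1/19)*(7 - 532))*1 = (2*(-1/19)*(-525))*1 = (1050/19)*1 = 1050/19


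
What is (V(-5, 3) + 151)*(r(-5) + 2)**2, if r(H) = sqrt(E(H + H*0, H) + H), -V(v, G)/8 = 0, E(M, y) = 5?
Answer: 604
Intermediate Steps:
V(v, G) = 0 (V(v, G) = -8*0 = 0)
r(H) = sqrt(5 + H)
(V(-5, 3) + 151)*(r(-5) + 2)**2 = (0 + 151)*(sqrt(5 - 5) + 2)**2 = 151*(sqrt(0) + 2)**2 = 151*(0 + 2)**2 = 151*2**2 = 151*4 = 604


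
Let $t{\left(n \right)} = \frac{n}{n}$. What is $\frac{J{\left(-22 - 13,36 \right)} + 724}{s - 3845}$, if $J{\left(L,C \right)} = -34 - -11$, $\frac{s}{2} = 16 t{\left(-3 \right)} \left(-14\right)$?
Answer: $- \frac{701}{4293} \approx -0.16329$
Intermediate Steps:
$t{\left(n \right)} = 1$
$s = -448$ ($s = 2 \cdot 16 \cdot 1 \left(-14\right) = 2 \cdot 16 \left(-14\right) = 2 \left(-224\right) = -448$)
$J{\left(L,C \right)} = -23$ ($J{\left(L,C \right)} = -34 + 11 = -23$)
$\frac{J{\left(-22 - 13,36 \right)} + 724}{s - 3845} = \frac{-23 + 724}{-448 - 3845} = \frac{701}{-4293} = 701 \left(- \frac{1}{4293}\right) = - \frac{701}{4293}$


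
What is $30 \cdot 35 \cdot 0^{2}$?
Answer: $0$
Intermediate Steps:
$30 \cdot 35 \cdot 0^{2} = 1050 \cdot 0 = 0$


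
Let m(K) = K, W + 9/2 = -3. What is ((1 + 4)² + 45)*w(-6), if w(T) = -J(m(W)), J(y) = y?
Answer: 525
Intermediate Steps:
W = -15/2 (W = -9/2 - 3 = -15/2 ≈ -7.5000)
w(T) = 15/2 (w(T) = -1*(-15/2) = 15/2)
((1 + 4)² + 45)*w(-6) = ((1 + 4)² + 45)*(15/2) = (5² + 45)*(15/2) = (25 + 45)*(15/2) = 70*(15/2) = 525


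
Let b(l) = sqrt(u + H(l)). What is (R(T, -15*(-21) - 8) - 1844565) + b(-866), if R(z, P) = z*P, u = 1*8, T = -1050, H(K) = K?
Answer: -2166915 + I*sqrt(858) ≈ -2.1669e+6 + 29.292*I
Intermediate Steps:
u = 8
R(z, P) = P*z
b(l) = sqrt(8 + l)
(R(T, -15*(-21) - 8) - 1844565) + b(-866) = ((-15*(-21) - 8)*(-1050) - 1844565) + sqrt(8 - 866) = ((315 - 8)*(-1050) - 1844565) + sqrt(-858) = (307*(-1050) - 1844565) + I*sqrt(858) = (-322350 - 1844565) + I*sqrt(858) = -2166915 + I*sqrt(858)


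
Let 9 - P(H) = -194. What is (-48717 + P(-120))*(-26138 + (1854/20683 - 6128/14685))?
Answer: 385152183633635936/303729855 ≈ 1.2681e+9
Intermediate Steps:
P(H) = 203 (P(H) = 9 - 1*(-194) = 9 + 194 = 203)
(-48717 + P(-120))*(-26138 + (1854/20683 - 6128/14685)) = (-48717 + 203)*(-26138 + (1854/20683 - 6128/14685)) = -48514*(-26138 + (1854*(1/20683) - 6128*1/14685)) = -48514*(-26138 + (1854/20683 - 6128/14685)) = -48514*(-26138 - 99519434/303729855) = -48514*(-7938990469424/303729855) = 385152183633635936/303729855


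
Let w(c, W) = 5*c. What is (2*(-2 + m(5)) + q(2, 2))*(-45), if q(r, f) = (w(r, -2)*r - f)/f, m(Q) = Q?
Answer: -675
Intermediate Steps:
q(r, f) = (-f + 5*r**2)/f (q(r, f) = ((5*r)*r - f)/f = (5*r**2 - f)/f = (-f + 5*r**2)/f)
(2*(-2 + m(5)) + q(2, 2))*(-45) = (2*(-2 + 5) + (-1*2 + 5*2**2)/2)*(-45) = (2*3 + (-2 + 5*4)/2)*(-45) = (6 + (-2 + 20)/2)*(-45) = (6 + (1/2)*18)*(-45) = (6 + 9)*(-45) = 15*(-45) = -675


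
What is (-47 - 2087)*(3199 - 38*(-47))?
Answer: -10637990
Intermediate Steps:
(-47 - 2087)*(3199 - 38*(-47)) = -2134*(3199 + 1786) = -2134*4985 = -10637990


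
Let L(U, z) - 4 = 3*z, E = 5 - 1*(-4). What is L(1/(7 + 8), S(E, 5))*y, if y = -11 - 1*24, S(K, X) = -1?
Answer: -35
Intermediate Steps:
E = 9 (E = 5 + 4 = 9)
y = -35 (y = -11 - 24 = -35)
L(U, z) = 4 + 3*z
L(1/(7 + 8), S(E, 5))*y = (4 + 3*(-1))*(-35) = (4 - 3)*(-35) = 1*(-35) = -35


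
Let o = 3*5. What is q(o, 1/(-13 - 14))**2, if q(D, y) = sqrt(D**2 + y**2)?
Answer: 164026/729 ≈ 225.00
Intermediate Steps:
o = 15
q(o, 1/(-13 - 14))**2 = (sqrt(15**2 + (1/(-13 - 14))**2))**2 = (sqrt(225 + (1/(-27))**2))**2 = (sqrt(225 + (-1/27)**2))**2 = (sqrt(225 + 1/729))**2 = (sqrt(164026/729))**2 = (sqrt(164026)/27)**2 = 164026/729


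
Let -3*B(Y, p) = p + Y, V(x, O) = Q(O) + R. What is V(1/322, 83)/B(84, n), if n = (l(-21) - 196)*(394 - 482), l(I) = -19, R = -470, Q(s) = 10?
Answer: 345/4751 ≈ 0.072616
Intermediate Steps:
V(x, O) = -460 (V(x, O) = 10 - 470 = -460)
n = 18920 (n = (-19 - 196)*(394 - 482) = -215*(-88) = 18920)
B(Y, p) = -Y/3 - p/3 (B(Y, p) = -(p + Y)/3 = -(Y + p)/3 = -Y/3 - p/3)
V(1/322, 83)/B(84, n) = -460/(-⅓*84 - ⅓*18920) = -460/(-28 - 18920/3) = -460/(-19004/3) = -460*(-3/19004) = 345/4751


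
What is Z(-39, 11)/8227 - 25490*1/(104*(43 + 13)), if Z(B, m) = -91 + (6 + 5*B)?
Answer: -105668475/23957024 ≈ -4.4108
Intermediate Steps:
Z(B, m) = -85 + 5*B
Z(-39, 11)/8227 - 25490*1/(104*(43 + 13)) = (-85 + 5*(-39))/8227 - 25490*1/(104*(43 + 13)) = (-85 - 195)*(1/8227) - 25490/(56*104) = -280*1/8227 - 25490/5824 = -280/8227 - 25490*1/5824 = -280/8227 - 12745/2912 = -105668475/23957024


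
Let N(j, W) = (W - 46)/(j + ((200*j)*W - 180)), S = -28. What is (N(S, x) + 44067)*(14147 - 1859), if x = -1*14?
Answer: 294031940608/543 ≈ 5.4150e+8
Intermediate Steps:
x = -14
N(j, W) = (-46 + W)/(-180 + j + 200*W*j) (N(j, W) = (-46 + W)/(j + (200*W*j - 180)) = (-46 + W)/(j + (-180 + 200*W*j)) = (-46 + W)/(-180 + j + 200*W*j))
(N(S, x) + 44067)*(14147 - 1859) = ((-46 - 14)/(-180 - 28 + 200*(-14)*(-28)) + 44067)*(14147 - 1859) = (-60/(-180 - 28 + 78400) + 44067)*12288 = (-60/78192 + 44067)*12288 = ((1/78192)*(-60) + 44067)*12288 = (-5/6516 + 44067)*12288 = (287140567/6516)*12288 = 294031940608/543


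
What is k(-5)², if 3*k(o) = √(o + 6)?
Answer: ⅑ ≈ 0.11111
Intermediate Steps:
k(o) = √(6 + o)/3 (k(o) = √(o + 6)/3 = √(6 + o)/3)
k(-5)² = (√(6 - 5)/3)² = (√1/3)² = ((⅓)*1)² = (⅓)² = ⅑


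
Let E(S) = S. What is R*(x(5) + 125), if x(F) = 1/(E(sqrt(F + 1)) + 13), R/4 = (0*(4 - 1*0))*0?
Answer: 0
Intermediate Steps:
R = 0 (R = 4*((0*(4 - 1*0))*0) = 4*((0*(4 + 0))*0) = 4*((0*4)*0) = 4*(0*0) = 4*0 = 0)
x(F) = 1/(13 + sqrt(1 + F)) (x(F) = 1/(sqrt(F + 1) + 13) = 1/(sqrt(1 + F) + 13) = 1/(13 + sqrt(1 + F)))
R*(x(5) + 125) = 0*(1/(13 + sqrt(1 + 5)) + 125) = 0*(1/(13 + sqrt(6)) + 125) = 0*(125 + 1/(13 + sqrt(6))) = 0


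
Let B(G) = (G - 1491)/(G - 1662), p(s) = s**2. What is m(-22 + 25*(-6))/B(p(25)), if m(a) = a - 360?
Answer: -275842/433 ≈ -637.05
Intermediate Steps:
B(G) = (-1491 + G)/(-1662 + G)
m(a) = -360 + a
m(-22 + 25*(-6))/B(p(25)) = (-360 + (-22 + 25*(-6)))/(((-1491 + 25**2)/(-1662 + 25**2))) = (-360 + (-22 - 150))/(((-1491 + 625)/(-1662 + 625))) = (-360 - 172)/((-866/(-1037))) = -532/((-1/1037*(-866))) = -532/866/1037 = -532*1037/866 = -275842/433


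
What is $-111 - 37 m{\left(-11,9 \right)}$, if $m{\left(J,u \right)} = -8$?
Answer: $185$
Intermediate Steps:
$-111 - 37 m{\left(-11,9 \right)} = -111 - -296 = -111 + 296 = 185$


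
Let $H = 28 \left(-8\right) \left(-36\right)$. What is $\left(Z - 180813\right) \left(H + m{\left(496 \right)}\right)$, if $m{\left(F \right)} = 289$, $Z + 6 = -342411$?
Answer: $-4370540190$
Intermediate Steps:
$Z = -342417$ ($Z = -6 - 342411 = -342417$)
$H = 8064$ ($H = \left(-224\right) \left(-36\right) = 8064$)
$\left(Z - 180813\right) \left(H + m{\left(496 \right)}\right) = \left(-342417 - 180813\right) \left(8064 + 289\right) = \left(-523230\right) 8353 = -4370540190$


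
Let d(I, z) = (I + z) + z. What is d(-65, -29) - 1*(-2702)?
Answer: 2579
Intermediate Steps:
d(I, z) = I + 2*z
d(-65, -29) - 1*(-2702) = (-65 + 2*(-29)) - 1*(-2702) = (-65 - 58) + 2702 = -123 + 2702 = 2579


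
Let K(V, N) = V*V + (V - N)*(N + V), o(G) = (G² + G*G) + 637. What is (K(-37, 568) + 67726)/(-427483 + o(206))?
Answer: 126080/170987 ≈ 0.73737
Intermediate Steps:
o(G) = 637 + 2*G² (o(G) = (G² + G²) + 637 = 2*G² + 637 = 637 + 2*G²)
K(V, N) = V² + (N + V)*(V - N)
(K(-37, 568) + 67726)/(-427483 + o(206)) = ((-1*568² + 2*(-37)²) + 67726)/(-427483 + (637 + 2*206²)) = ((-1*322624 + 2*1369) + 67726)/(-427483 + (637 + 2*42436)) = ((-322624 + 2738) + 67726)/(-427483 + (637 + 84872)) = (-319886 + 67726)/(-427483 + 85509) = -252160/(-341974) = -252160*(-1/341974) = 126080/170987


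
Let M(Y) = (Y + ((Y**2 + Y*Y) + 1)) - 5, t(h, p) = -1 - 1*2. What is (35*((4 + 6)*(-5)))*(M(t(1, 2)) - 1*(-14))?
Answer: -43750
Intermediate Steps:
t(h, p) = -3 (t(h, p) = -1 - 2 = -3)
M(Y) = -4 + Y + 2*Y**2 (M(Y) = (Y + ((Y**2 + Y**2) + 1)) - 5 = (Y + (2*Y**2 + 1)) - 5 = (Y + (1 + 2*Y**2)) - 5 = (1 + Y + 2*Y**2) - 5 = -4 + Y + 2*Y**2)
(35*((4 + 6)*(-5)))*(M(t(1, 2)) - 1*(-14)) = (35*((4 + 6)*(-5)))*((-4 - 3 + 2*(-3)**2) - 1*(-14)) = (35*(10*(-5)))*((-4 - 3 + 2*9) + 14) = (35*(-50))*((-4 - 3 + 18) + 14) = -1750*(11 + 14) = -1750*25 = -43750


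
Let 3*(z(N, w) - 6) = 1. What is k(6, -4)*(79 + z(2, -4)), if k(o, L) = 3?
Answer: 256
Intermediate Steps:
z(N, w) = 19/3 (z(N, w) = 6 + (1/3)*1 = 6 + 1/3 = 19/3)
k(6, -4)*(79 + z(2, -4)) = 3*(79 + 19/3) = 3*(256/3) = 256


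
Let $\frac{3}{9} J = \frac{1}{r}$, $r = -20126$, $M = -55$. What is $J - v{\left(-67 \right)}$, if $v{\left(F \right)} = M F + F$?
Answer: $- \frac{72815871}{20126} \approx -3618.0$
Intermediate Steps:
$v{\left(F \right)} = - 54 F$ ($v{\left(F \right)} = - 55 F + F = - 54 F$)
$J = - \frac{3}{20126}$ ($J = \frac{3}{-20126} = 3 \left(- \frac{1}{20126}\right) = - \frac{3}{20126} \approx -0.00014906$)
$J - v{\left(-67 \right)} = - \frac{3}{20126} - \left(-54\right) \left(-67\right) = - \frac{3}{20126} - 3618 = - \frac{72815871}{20126}$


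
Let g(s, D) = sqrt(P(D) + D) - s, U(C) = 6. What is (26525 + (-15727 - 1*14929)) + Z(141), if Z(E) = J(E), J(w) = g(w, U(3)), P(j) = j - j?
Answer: -4272 + sqrt(6) ≈ -4269.5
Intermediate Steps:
P(j) = 0
g(s, D) = sqrt(D) - s (g(s, D) = sqrt(0 + D) - s = sqrt(D) - s)
J(w) = sqrt(6) - w
Z(E) = sqrt(6) - E
(26525 + (-15727 - 1*14929)) + Z(141) = (26525 + (-15727 - 1*14929)) + (sqrt(6) - 1*141) = (26525 + (-15727 - 14929)) + (sqrt(6) - 141) = (26525 - 30656) + (-141 + sqrt(6)) = -4131 + (-141 + sqrt(6)) = -4272 + sqrt(6)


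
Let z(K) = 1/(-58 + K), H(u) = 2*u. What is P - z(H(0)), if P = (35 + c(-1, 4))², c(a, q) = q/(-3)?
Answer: 591667/522 ≈ 1133.5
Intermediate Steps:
c(a, q) = -q/3 (c(a, q) = q*(-⅓) = -q/3)
P = 10201/9 (P = (35 - ⅓*4)² = (35 - 4/3)² = (101/3)² = 10201/9 ≈ 1133.4)
P - z(H(0)) = 10201/9 - 1/(-58 + 2*0) = 10201/9 - 1/(-58 + 0) = 10201/9 - 1/(-58) = 10201/9 - 1*(-1/58) = 10201/9 + 1/58 = 591667/522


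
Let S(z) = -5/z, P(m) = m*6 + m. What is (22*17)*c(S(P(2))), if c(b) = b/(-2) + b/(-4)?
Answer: 2805/28 ≈ 100.18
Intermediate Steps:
P(m) = 7*m (P(m) = 6*m + m = 7*m)
c(b) = -3*b/4 (c(b) = b*(-1/2) + b*(-1/4) = -b/2 - b/4 = -3*b/4)
(22*17)*c(S(P(2))) = (22*17)*(-(-15)/(4*(7*2))) = 374*(-(-15)/(4*14)) = 374*(-3/4*(-5/14)) = 374*(15/56) = 2805/28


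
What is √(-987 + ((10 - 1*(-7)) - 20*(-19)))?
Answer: I*√590 ≈ 24.29*I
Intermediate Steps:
√(-987 + ((10 - 1*(-7)) - 20*(-19))) = √(-987 + ((10 + 7) + 380)) = √(-987 + (17 + 380)) = √(-987 + 397) = √(-590) = I*√590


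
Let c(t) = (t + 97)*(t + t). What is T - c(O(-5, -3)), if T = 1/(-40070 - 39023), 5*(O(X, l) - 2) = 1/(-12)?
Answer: -55898267713/142367400 ≈ -392.63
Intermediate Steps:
O(X, l) = 119/60 (O(X, l) = 2 + (⅕)/(-12) = 2 + (⅕)*(-1/12) = 2 - 1/60 = 119/60)
c(t) = 2*t*(97 + t) (c(t) = (97 + t)*(2*t) = 2*t*(97 + t))
T = -1/79093 (T = 1/(-79093) = -1/79093 ≈ -1.2643e-5)
T - c(O(-5, -3)) = -1/79093 - 2*119*(97 + 119/60)/60 = -1/79093 - 2*119*5939/(60*60) = -1/79093 - 1*706741/1800 = -1/79093 - 706741/1800 = -55898267713/142367400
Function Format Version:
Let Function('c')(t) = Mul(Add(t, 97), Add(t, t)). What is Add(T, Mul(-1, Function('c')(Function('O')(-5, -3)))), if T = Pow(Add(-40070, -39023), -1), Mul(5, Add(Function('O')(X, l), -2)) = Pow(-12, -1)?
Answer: Rational(-55898267713, 142367400) ≈ -392.63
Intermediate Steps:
Function('O')(X, l) = Rational(119, 60) (Function('O')(X, l) = Add(2, Mul(Rational(1, 5), Pow(-12, -1))) = Add(2, Mul(Rational(1, 5), Rational(-1, 12))) = Add(2, Rational(-1, 60)) = Rational(119, 60))
Function('c')(t) = Mul(2, t, Add(97, t)) (Function('c')(t) = Mul(Add(97, t), Mul(2, t)) = Mul(2, t, Add(97, t)))
T = Rational(-1, 79093) (T = Pow(-79093, -1) = Rational(-1, 79093) ≈ -1.2643e-5)
Add(T, Mul(-1, Function('c')(Function('O')(-5, -3)))) = Add(Rational(-1, 79093), Mul(-1, Mul(2, Rational(119, 60), Add(97, Rational(119, 60))))) = Add(Rational(-1, 79093), Mul(-1, Mul(2, Rational(119, 60), Rational(5939, 60)))) = Add(Rational(-1, 79093), Mul(-1, Rational(706741, 1800))) = Add(Rational(-1, 79093), Rational(-706741, 1800)) = Rational(-55898267713, 142367400)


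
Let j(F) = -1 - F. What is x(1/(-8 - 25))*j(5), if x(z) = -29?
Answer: 174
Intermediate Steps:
x(1/(-8 - 25))*j(5) = -29*(-1 - 1*5) = -29*(-1 - 5) = -29*(-6) = 174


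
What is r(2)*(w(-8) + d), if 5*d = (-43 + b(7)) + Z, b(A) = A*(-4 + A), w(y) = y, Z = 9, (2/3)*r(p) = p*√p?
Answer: -159*√2/5 ≈ -44.972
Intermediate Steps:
r(p) = 3*p^(3/2)/2 (r(p) = 3*(p*√p)/2 = 3*p^(3/2)/2)
d = -13/5 (d = ((-43 + 7*(-4 + 7)) + 9)/5 = ((-43 + 7*3) + 9)/5 = ((-43 + 21) + 9)/5 = (-22 + 9)/5 = (⅕)*(-13) = -13/5 ≈ -2.6000)
r(2)*(w(-8) + d) = (3*2^(3/2)/2)*(-8 - 13/5) = (3*(2*√2)/2)*(-53/5) = (3*√2)*(-53/5) = -159*√2/5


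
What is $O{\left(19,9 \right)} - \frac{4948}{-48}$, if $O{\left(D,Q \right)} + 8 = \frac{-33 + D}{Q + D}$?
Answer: $\frac{1135}{12} \approx 94.583$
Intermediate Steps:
$O{\left(D,Q \right)} = -8 + \frac{-33 + D}{D + Q}$ ($O{\left(D,Q \right)} = -8 + \frac{-33 + D}{Q + D} = -8 + \frac{-33 + D}{D + Q}$)
$O{\left(19,9 \right)} - \frac{4948}{-48} = \frac{-33 - 72 - 133}{19 + 9} - \frac{4948}{-48} = \frac{-33 - 72 - 133}{28} - 4948 \left(- \frac{1}{48}\right) = \frac{1}{28} \left(-238\right) - - \frac{1237}{12} = - \frac{17}{2} + \frac{1237}{12} = \frac{1135}{12}$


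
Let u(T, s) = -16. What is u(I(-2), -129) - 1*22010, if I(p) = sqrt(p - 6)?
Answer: -22026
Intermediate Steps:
I(p) = sqrt(-6 + p)
u(I(-2), -129) - 1*22010 = -16 - 1*22010 = -16 - 22010 = -22026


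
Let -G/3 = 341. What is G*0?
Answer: 0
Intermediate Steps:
G = -1023 (G = -3*341 = -1023)
G*0 = -1023*0 = 0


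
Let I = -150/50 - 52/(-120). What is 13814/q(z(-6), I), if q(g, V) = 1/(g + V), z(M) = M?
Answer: -1775099/15 ≈ -1.1834e+5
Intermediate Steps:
I = -77/30 (I = -150*1/50 - 52*(-1/120) = -3 + 13/30 = -77/30 ≈ -2.5667)
q(g, V) = 1/(V + g)
13814/q(z(-6), I) = 13814/(1/(-77/30 - 6)) = 13814/(1/(-257/30)) = 13814/(-30/257) = 13814*(-257/30) = -1775099/15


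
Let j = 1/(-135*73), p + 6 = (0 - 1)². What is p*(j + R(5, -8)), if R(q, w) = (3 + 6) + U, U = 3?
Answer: -118259/1971 ≈ -60.000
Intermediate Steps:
R(q, w) = 12 (R(q, w) = (3 + 6) + 3 = 9 + 3 = 12)
p = -5 (p = -6 + (0 - 1)² = -6 + (-1)² = -6 + 1 = -5)
j = -1/9855 (j = -1/135*1/73 = -1/9855 ≈ -0.00010147)
p*(j + R(5, -8)) = -5*(-1/9855 + 12) = -5*118259/9855 = -118259/1971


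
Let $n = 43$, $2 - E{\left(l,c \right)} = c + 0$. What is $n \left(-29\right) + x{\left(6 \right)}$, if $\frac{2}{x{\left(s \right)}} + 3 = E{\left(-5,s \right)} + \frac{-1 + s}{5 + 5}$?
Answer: $- \frac{16215}{13} \approx -1247.3$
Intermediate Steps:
$E{\left(l,c \right)} = 2 - c$ ($E{\left(l,c \right)} = 2 - \left(c + 0\right) = 2 - c$)
$x{\left(s \right)} = \frac{2}{- \frac{11}{10} - \frac{9 s}{10}}$ ($x{\left(s \right)} = \frac{2}{-3 - \left(-2 + s - \frac{-1 + s}{5 + 5}\right)} = \frac{2}{-3 - \left(-2 + s - \frac{-1 + s}{10}\right)} = \frac{2}{-3 - \left(-2 + s - \left(-1 + s\right) \frac{1}{10}\right)} = \frac{2}{-3 + \left(\left(2 - s\right) + \left(- \frac{1}{10} + \frac{s}{10}\right)\right)} = \frac{2}{-3 - \left(- \frac{19}{10} + \frac{9 s}{10}\right)} = \frac{2}{- \frac{11}{10} - \frac{9 s}{10}}$)
$n \left(-29\right) + x{\left(6 \right)} = 43 \left(-29\right) - \frac{20}{11 + 9 \cdot 6} = -1247 - \frac{20}{11 + 54} = -1247 - \frac{20}{65} = -1247 - \frac{4}{13} = - \frac{16215}{13}$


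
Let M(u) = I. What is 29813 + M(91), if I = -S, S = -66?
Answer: 29879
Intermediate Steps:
I = 66 (I = -1*(-66) = 66)
M(u) = 66
29813 + M(91) = 29813 + 66 = 29879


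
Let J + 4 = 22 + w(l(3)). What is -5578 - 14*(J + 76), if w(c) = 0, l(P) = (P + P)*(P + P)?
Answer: -6894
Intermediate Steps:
l(P) = 4*P**2 (l(P) = (2*P)*(2*P) = 4*P**2)
J = 18 (J = -4 + (22 + 0) = -4 + 22 = 18)
-5578 - 14*(J + 76) = -5578 - 14*(18 + 76) = -5578 - 14*94 = -5578 - 1316 = -6894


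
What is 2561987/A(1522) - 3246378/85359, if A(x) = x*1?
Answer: 71249220339/43305466 ≈ 1645.3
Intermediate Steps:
A(x) = x
2561987/A(1522) - 3246378/85359 = 2561987/1522 - 3246378/85359 = 2561987*(1/1522) - 3246378*1/85359 = 2561987/1522 - 1082126/28453 = 71249220339/43305466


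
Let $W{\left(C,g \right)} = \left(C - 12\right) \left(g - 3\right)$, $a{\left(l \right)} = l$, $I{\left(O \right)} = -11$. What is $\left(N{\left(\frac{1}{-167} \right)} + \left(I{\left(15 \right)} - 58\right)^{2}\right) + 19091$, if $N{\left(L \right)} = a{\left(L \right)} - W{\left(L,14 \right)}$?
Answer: $\frac{4005338}{167} \approx 23984.0$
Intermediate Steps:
$W{\left(C,g \right)} = \left(-12 + C\right) \left(-3 + g\right)$
$N{\left(L \right)} = 132 - 10 L$ ($N{\left(L \right)} = L - \left(36 - 168 - 3 L + L 14\right) = L - \left(36 - 168 - 3 L + 14 L\right) = L - \left(-132 + 11 L\right) = 132 - 10 L$)
$\left(N{\left(\frac{1}{-167} \right)} + \left(I{\left(15 \right)} - 58\right)^{2}\right) + 19091 = \left(\left(132 - \frac{10}{-167}\right) + \left(-11 - 58\right)^{2}\right) + 19091 = \left(\left(132 - - \frac{10}{167}\right) + \left(-69\right)^{2}\right) + 19091 = \left(\left(132 + \frac{10}{167}\right) + 4761\right) + 19091 = \left(\frac{22054}{167} + 4761\right) + 19091 = \frac{817141}{167} + 19091 = \frac{4005338}{167}$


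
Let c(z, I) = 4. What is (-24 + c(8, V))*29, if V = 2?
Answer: -580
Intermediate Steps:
(-24 + c(8, V))*29 = (-24 + 4)*29 = -20*29 = -580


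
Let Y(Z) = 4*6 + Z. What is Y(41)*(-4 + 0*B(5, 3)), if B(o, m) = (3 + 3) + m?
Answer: -260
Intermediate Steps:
B(o, m) = 6 + m
Y(Z) = 24 + Z
Y(41)*(-4 + 0*B(5, 3)) = (24 + 41)*(-4 + 0*(6 + 3)) = 65*(-4 + 0*9) = 65*(-4 + 0) = 65*(-4) = -260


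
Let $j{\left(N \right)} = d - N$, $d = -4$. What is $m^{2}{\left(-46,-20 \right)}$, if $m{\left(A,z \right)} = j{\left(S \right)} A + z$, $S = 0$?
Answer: $26896$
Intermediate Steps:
$j{\left(N \right)} = -4 - N$
$m{\left(A,z \right)} = z - 4 A$ ($m{\left(A,z \right)} = \left(-4 - 0\right) A + z = \left(-4 + 0\right) A + z = - 4 A + z = z - 4 A$)
$m^{2}{\left(-46,-20 \right)} = \left(-20 - -184\right)^{2} = \left(-20 + 184\right)^{2} = 164^{2} = 26896$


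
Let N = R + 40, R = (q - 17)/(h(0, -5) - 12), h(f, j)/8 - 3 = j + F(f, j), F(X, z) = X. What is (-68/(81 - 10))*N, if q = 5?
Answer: -19244/497 ≈ -38.720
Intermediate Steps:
h(f, j) = 24 + 8*f + 8*j (h(f, j) = 24 + 8*(j + f) = 24 + 8*(f + j) = 24 + (8*f + 8*j) = 24 + 8*f + 8*j)
R = 3/7 (R = (5 - 17)/((24 + 8*0 + 8*(-5)) - 12) = -12/((24 + 0 - 40) - 12) = -12/(-16 - 12) = -12/(-28) = -12*(-1/28) = 3/7 ≈ 0.42857)
N = 283/7 (N = 3/7 + 40 = 283/7 ≈ 40.429)
(-68/(81 - 10))*N = -68/(81 - 10)*(283/7) = -68/71*(283/7) = -68*1/71*(283/7) = -68/71*283/7 = -19244/497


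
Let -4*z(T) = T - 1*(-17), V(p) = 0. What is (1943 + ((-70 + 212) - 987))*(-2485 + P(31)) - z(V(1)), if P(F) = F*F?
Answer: -6693391/4 ≈ -1.6733e+6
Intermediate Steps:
P(F) = F**2
z(T) = -17/4 - T/4 (z(T) = -(T - 1*(-17))/4 = -(T + 17)/4 = -(17 + T)/4 = -17/4 - T/4)
(1943 + ((-70 + 212) - 987))*(-2485 + P(31)) - z(V(1)) = (1943 + ((-70 + 212) - 987))*(-2485 + 31**2) - (-17/4 - 1/4*0) = (1943 + (142 - 987))*(-2485 + 961) - (-17/4 + 0) = (1943 - 845)*(-1524) - 1*(-17/4) = 1098*(-1524) + 17/4 = -1673352 + 17/4 = -6693391/4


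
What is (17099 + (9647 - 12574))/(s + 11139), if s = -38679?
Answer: -1181/2295 ≈ -0.51460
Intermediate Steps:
(17099 + (9647 - 12574))/(s + 11139) = (17099 + (9647 - 12574))/(-38679 + 11139) = (17099 - 2927)/(-27540) = 14172*(-1/27540) = -1181/2295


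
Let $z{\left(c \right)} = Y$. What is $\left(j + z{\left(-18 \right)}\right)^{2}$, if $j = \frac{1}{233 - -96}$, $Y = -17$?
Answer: $\frac{31270464}{108241} \approx 288.9$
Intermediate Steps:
$z{\left(c \right)} = -17$
$j = \frac{1}{329}$ ($j = \frac{1}{233 + 96} = \frac{1}{329} \approx 0.0030395$)
$\left(j + z{\left(-18 \right)}\right)^{2} = \left(\frac{1}{329} - 17\right)^{2} = \left(- \frac{5592}{329}\right)^{2} = \frac{31270464}{108241}$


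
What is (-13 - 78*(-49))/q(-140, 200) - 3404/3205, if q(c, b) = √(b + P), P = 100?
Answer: -3404/3205 + 3809*√3/30 ≈ 218.85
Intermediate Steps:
q(c, b) = √(100 + b) (q(c, b) = √(b + 100) = √(100 + b))
(-13 - 78*(-49))/q(-140, 200) - 3404/3205 = (-13 - 78*(-49))/(√(100 + 200)) - 3404/3205 = (-13 + 3822)/(√300) - 3404*1/3205 = 3809/((10*√3)) - 3404/3205 = 3809*(√3/30) - 3404/3205 = 3809*√3/30 - 3404/3205 = -3404/3205 + 3809*√3/30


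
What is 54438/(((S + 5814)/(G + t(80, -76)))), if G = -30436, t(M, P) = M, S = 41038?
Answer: -413129982/11713 ≈ -35271.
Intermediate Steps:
54438/(((S + 5814)/(G + t(80, -76)))) = 54438/(((41038 + 5814)/(-30436 + 80))) = 54438/((46852/(-30356))) = 54438/((46852*(-1/30356))) = 54438/(-11713/7589) = 54438*(-7589/11713) = -413129982/11713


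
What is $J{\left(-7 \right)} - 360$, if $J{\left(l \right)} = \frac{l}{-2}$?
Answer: $- \frac{713}{2} \approx -356.5$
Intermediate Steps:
$J{\left(l \right)} = - \frac{l}{2}$ ($J{\left(l \right)} = l \left(- \frac{1}{2}\right) = - \frac{l}{2}$)
$J{\left(-7 \right)} - 360 = \left(- \frac{1}{2}\right) \left(-7\right) - 360 = \frac{7}{2} - 360 = - \frac{713}{2}$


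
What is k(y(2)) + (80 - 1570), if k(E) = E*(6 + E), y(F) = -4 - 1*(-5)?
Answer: -1483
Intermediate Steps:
y(F) = 1 (y(F) = -4 + 5 = 1)
k(y(2)) + (80 - 1570) = 1*(6 + 1) + (80 - 1570) = 1*7 - 1490 = 7 - 1490 = -1483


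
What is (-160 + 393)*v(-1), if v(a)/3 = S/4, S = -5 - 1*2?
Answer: -4893/4 ≈ -1223.3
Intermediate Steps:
S = -7 (S = -5 - 2 = -7)
v(a) = -21/4 (v(a) = 3*(-7/4) = -21/4)
(-160 + 393)*v(-1) = (-160 + 393)*(-21/4) = 233*(-21/4) = -4893/4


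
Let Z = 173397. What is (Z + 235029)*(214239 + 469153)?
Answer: 279115060992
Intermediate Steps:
(Z + 235029)*(214239 + 469153) = (173397 + 235029)*(214239 + 469153) = 408426*683392 = 279115060992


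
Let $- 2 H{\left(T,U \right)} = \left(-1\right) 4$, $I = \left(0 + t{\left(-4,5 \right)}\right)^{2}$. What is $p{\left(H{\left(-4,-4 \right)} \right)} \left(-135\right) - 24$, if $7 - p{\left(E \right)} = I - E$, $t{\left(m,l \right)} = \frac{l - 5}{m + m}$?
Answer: $-1239$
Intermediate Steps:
$t{\left(m,l \right)} = \frac{-5 + l}{2 m}$
$I = 0$ ($I = \left(0 + \frac{-5 + 5}{2 \left(-4\right)}\right)^{2} = \left(0 + \frac{1}{2} \left(- \frac{1}{4}\right) 0\right)^{2} = \left(0 + 0\right)^{2} = 0^{2} = 0$)
$H{\left(T,U \right)} = 2$ ($H{\left(T,U \right)} = - \frac{\left(-1\right) 4}{2} = \left(- \frac{1}{2}\right) \left(-4\right) = 2$)
$p{\left(E \right)} = 7 + E$ ($p{\left(E \right)} = 7 - \left(0 - E\right) = 7 - - E = 7 + E$)
$p{\left(H{\left(-4,-4 \right)} \right)} \left(-135\right) - 24 = \left(7 + 2\right) \left(-135\right) - 24 = 9 \left(-135\right) - 24 = -1215 - 24 = -1239$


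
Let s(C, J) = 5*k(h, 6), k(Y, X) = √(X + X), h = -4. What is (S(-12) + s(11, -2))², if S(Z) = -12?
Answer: 444 - 240*√3 ≈ 28.308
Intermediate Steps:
k(Y, X) = √2*√X (k(Y, X) = √(2*X) = √2*√X)
s(C, J) = 10*√3 (s(C, J) = 5*(√2*√6) = 5*(2*√3) = 10*√3)
(S(-12) + s(11, -2))² = (-12 + 10*√3)²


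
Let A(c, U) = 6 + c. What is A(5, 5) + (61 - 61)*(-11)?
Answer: 11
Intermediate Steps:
A(5, 5) + (61 - 61)*(-11) = (6 + 5) + (61 - 61)*(-11) = 11 + 0*(-11) = 11 + 0 = 11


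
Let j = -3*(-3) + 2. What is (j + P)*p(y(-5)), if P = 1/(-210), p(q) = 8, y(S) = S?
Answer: 9236/105 ≈ 87.962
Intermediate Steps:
P = -1/210 ≈ -0.0047619
j = 11 (j = 9 + 2 = 11)
(j + P)*p(y(-5)) = (11 - 1/210)*8 = (2309/210)*8 = 9236/105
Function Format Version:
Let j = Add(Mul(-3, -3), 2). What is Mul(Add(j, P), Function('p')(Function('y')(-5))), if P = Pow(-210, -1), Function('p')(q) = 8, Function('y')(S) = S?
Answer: Rational(9236, 105) ≈ 87.962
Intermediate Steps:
P = Rational(-1, 210) ≈ -0.0047619
j = 11 (j = Add(9, 2) = 11)
Mul(Add(j, P), Function('p')(Function('y')(-5))) = Mul(Add(11, Rational(-1, 210)), 8) = Mul(Rational(2309, 210), 8) = Rational(9236, 105)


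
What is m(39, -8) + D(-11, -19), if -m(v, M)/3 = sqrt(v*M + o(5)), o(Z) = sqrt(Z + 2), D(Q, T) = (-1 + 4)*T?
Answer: -57 - 3*I*sqrt(312 - sqrt(7)) ≈ -57.0 - 52.765*I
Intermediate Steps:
D(Q, T) = 3*T
o(Z) = sqrt(2 + Z)
m(v, M) = -3*sqrt(sqrt(7) + M*v) (m(v, M) = -3*sqrt(v*M + sqrt(2 + 5)) = -3*sqrt(M*v + sqrt(7)) = -3*sqrt(sqrt(7) + M*v))
m(39, -8) + D(-11, -19) = -3*sqrt(sqrt(7) - 8*39) + 3*(-19) = -3*sqrt(sqrt(7) - 312) - 57 = -3*sqrt(-312 + sqrt(7)) - 57 = -57 - 3*sqrt(-312 + sqrt(7))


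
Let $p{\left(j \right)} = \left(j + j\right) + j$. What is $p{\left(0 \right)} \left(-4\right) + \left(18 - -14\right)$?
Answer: $32$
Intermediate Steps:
$p{\left(j \right)} = 3 j$ ($p{\left(j \right)} = 2 j + j = 3 j$)
$p{\left(0 \right)} \left(-4\right) + \left(18 - -14\right) = 3 \cdot 0 \left(-4\right) + \left(18 - -14\right) = 0 \left(-4\right) + \left(18 + 14\right) = 0 + 32 = 32$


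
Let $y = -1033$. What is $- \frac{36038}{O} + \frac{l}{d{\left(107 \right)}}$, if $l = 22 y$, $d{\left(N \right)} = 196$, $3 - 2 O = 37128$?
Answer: $- \frac{414787927}{3638250} \approx -114.01$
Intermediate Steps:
$O = - \frac{37125}{2}$ ($O = \frac{3}{2} - 18564 = - \frac{37125}{2} \approx -18563.0$)
$l = -22726$ ($l = 22 \left(-1033\right) = -22726$)
$- \frac{36038}{O} + \frac{l}{d{\left(107 \right)}} = - \frac{36038}{- \frac{37125}{2}} - \frac{22726}{196} = \left(-36038\right) \left(- \frac{2}{37125}\right) - \frac{11363}{98} = \frac{72076}{37125} - \frac{11363}{98} = - \frac{414787927}{3638250}$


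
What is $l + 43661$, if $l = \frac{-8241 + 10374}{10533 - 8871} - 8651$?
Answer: $\frac{19396251}{554} \approx 35011.0$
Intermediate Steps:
$l = - \frac{4791943}{554}$ ($l = \frac{2133}{1662} - 8651 = 2133 \cdot \frac{1}{1662} - 8651 = \frac{711}{554} - 8651 = - \frac{4791943}{554} \approx -8649.7$)
$l + 43661 = - \frac{4791943}{554} + 43661 = \frac{19396251}{554}$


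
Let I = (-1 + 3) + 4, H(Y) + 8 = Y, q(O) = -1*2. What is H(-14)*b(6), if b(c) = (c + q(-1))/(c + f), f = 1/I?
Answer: -528/37 ≈ -14.270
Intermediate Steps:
q(O) = -2
H(Y) = -8 + Y
I = 6 (I = 2 + 4 = 6)
f = 1/6 ≈ 0.16667
b(c) = (-2 + c)/(1/6 + c) (b(c) = (c - 2)/(c + 1/6) = (-2 + c)/(1/6 + c))
H(-14)*b(6) = (-8 - 14)*(6*(-2 + 6)/(1 + 6*6)) = -132*4/(1 + 36) = -132*4/37 = -22*24/37 = -528/37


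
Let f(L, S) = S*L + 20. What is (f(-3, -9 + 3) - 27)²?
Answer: 121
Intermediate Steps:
f(L, S) = 20 + L*S (f(L, S) = L*S + 20 = 20 + L*S)
(f(-3, -9 + 3) - 27)² = ((20 - 3*(-9 + 3)) - 27)² = ((20 - 3*(-6)) - 27)² = ((20 + 18) - 27)² = (38 - 27)² = 11² = 121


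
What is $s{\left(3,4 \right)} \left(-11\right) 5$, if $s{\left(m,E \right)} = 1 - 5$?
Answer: $220$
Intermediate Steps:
$s{\left(m,E \right)} = -4$ ($s{\left(m,E \right)} = 1 - 5 = -4$)
$s{\left(3,4 \right)} \left(-11\right) 5 = \left(-4\right) \left(-11\right) 5 = 44 \cdot 5 = 220$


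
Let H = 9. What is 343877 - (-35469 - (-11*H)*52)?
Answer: 374198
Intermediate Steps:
343877 - (-35469 - (-11*H)*52) = 343877 - (-35469 - (-11*9)*52) = 343877 - (-35469 - (-99)*52) = 343877 - (-35469 - 1*(-5148)) = 343877 - (-35469 + 5148) = 343877 - 1*(-30321) = 343877 + 30321 = 374198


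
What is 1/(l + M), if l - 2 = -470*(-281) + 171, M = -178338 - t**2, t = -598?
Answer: -1/403699 ≈ -2.4771e-6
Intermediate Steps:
M = -535942 (M = -178338 - 1*(-598)**2 = -178338 - 1*357604 = -178338 - 357604 = -535942)
l = 132243 (l = 2 + (-470*(-281) + 171) = 2 + (132070 + 171) = 2 + 132241 = 132243)
1/(l + M) = 1/(132243 - 535942) = 1/(-403699) = -1/403699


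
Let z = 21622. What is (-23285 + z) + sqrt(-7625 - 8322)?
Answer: -1663 + I*sqrt(15947) ≈ -1663.0 + 126.28*I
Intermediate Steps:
(-23285 + z) + sqrt(-7625 - 8322) = (-23285 + 21622) + sqrt(-7625 - 8322) = -1663 + sqrt(-15947) = -1663 + I*sqrt(15947)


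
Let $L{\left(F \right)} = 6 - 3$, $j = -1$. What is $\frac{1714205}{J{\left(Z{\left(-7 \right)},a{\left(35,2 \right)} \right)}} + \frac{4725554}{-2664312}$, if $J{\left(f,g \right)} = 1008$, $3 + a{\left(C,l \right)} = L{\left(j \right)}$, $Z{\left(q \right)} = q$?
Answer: $\frac{27157223771}{15985872} \approx 1698.8$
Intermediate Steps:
$L{\left(F \right)} = 3$ ($L{\left(F \right)} = 6 - 3 = 3$)
$a{\left(C,l \right)} = 0$ ($a{\left(C,l \right)} = -3 + 3 = 0$)
$\frac{1714205}{J{\left(Z{\left(-7 \right)},a{\left(35,2 \right)} \right)}} + \frac{4725554}{-2664312} = \frac{1714205}{1008} + \frac{4725554}{-2664312} = 1714205 \cdot \frac{1}{1008} + 4725554 \left(- \frac{1}{2664312}\right) = \frac{1714205}{1008} - \frac{2362777}{1332156} = \frac{27157223771}{15985872}$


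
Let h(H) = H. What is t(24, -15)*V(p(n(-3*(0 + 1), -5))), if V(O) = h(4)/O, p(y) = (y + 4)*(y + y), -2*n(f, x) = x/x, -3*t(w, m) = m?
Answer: -40/7 ≈ -5.7143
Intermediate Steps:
t(w, m) = -m/3
n(f, x) = -½ (n(f, x) = -x/(2*x) = -½*1 = -½)
p(y) = 2*y*(4 + y) (p(y) = (4 + y)*(2*y) = 2*y*(4 + y))
V(O) = 4/O
t(24, -15)*V(p(n(-3*(0 + 1), -5))) = (-⅓*(-15))*(4/((2*(-½)*(4 - ½)))) = 5*(4/((2*(-½)*(7/2)))) = 5*(4/(-7/2)) = 5*(4*(-2/7)) = 5*(-8/7) = -40/7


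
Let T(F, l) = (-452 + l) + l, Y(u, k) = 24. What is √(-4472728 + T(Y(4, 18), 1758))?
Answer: 4*I*√279354 ≈ 2114.2*I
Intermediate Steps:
T(F, l) = -452 + 2*l
√(-4472728 + T(Y(4, 18), 1758)) = √(-4472728 + (-452 + 2*1758)) = √(-4472728 + (-452 + 3516)) = √(-4472728 + 3064) = √(-4469664) = 4*I*√279354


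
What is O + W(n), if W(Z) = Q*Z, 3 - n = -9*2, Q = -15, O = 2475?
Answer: 2160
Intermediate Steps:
n = 21 (n = 3 - (-9)*2 = 3 - 1*(-18) = 3 + 18 = 21)
W(Z) = -15*Z
O + W(n) = 2475 - 15*21 = 2475 - 315 = 2160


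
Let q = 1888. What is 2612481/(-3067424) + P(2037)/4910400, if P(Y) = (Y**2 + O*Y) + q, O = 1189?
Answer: 1146034079/2353481064 ≈ 0.48695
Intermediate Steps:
P(Y) = 1888 + Y**2 + 1189*Y (P(Y) = (Y**2 + 1189*Y) + 1888 = 1888 + Y**2 + 1189*Y)
2612481/(-3067424) + P(2037)/4910400 = 2612481/(-3067424) + (1888 + 2037**2 + 1189*2037)/4910400 = 2612481*(-1/3067424) + (1888 + 4149369 + 2421993)*(1/4910400) = -2612481/3067424 + 6573250*(1/4910400) = -2612481/3067424 + 131465/98208 = 1146034079/2353481064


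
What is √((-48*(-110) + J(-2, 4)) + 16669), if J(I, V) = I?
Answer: √21947 ≈ 148.15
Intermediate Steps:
√((-48*(-110) + J(-2, 4)) + 16669) = √((-48*(-110) - 2) + 16669) = √((5280 - 2) + 16669) = √(5278 + 16669) = √21947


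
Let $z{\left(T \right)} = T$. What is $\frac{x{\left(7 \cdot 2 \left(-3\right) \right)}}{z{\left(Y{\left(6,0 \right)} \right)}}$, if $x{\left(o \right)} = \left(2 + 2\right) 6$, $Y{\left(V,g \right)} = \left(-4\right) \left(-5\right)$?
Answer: $\frac{6}{5} \approx 1.2$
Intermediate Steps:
$Y{\left(V,g \right)} = 20$
$x{\left(o \right)} = 24$ ($x{\left(o \right)} = 4 \cdot 6 = 24$)
$\frac{x{\left(7 \cdot 2 \left(-3\right) \right)}}{z{\left(Y{\left(6,0 \right)} \right)}} = \frac{24}{20} = 24 \cdot \frac{1}{20} = \frac{6}{5}$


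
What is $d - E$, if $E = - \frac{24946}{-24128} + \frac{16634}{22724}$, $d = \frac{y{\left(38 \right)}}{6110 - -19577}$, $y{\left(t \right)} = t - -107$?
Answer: $- \frac{238376114683}{135421042016} \approx -1.7603$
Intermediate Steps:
$y{\left(t \right)} = 107 + t$ ($y{\left(t \right)} = t + 107 = 107 + t$)
$d = \frac{145}{25687}$ ($d = \frac{107 + 38}{6110 - -19577} = \frac{145}{6110 + 19577} = \frac{145}{25687} \approx 0.0056449$)
$E = \frac{9309789}{5271968}$ ($E = \left(-24946\right) \left(- \frac{1}{24128}\right) + 16634 \cdot \frac{1}{22724} = \frac{12473}{12064} + \frac{8317}{11362} = \frac{9309789}{5271968} \approx 1.7659$)
$d - E = \frac{145}{25687} - \frac{9309789}{5271968} = - \frac{238376114683}{135421042016}$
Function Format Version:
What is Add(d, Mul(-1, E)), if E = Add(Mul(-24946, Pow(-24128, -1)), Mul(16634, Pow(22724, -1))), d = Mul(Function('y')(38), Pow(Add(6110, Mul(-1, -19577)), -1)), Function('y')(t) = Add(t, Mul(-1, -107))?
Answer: Rational(-238376114683, 135421042016) ≈ -1.7603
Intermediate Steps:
Function('y')(t) = Add(107, t) (Function('y')(t) = Add(t, 107) = Add(107, t))
d = Rational(145, 25687) (d = Mul(Add(107, 38), Pow(Add(6110, Mul(-1, -19577)), -1)) = Mul(145, Pow(Add(6110, 19577), -1)) = Mul(145, Pow(25687, -1)) = Mul(145, Rational(1, 25687)) = Rational(145, 25687) ≈ 0.0056449)
E = Rational(9309789, 5271968) (E = Add(Mul(-24946, Rational(-1, 24128)), Mul(16634, Rational(1, 22724))) = Add(Rational(12473, 12064), Rational(8317, 11362)) = Rational(9309789, 5271968) ≈ 1.7659)
Add(d, Mul(-1, E)) = Add(Rational(145, 25687), Mul(-1, Rational(9309789, 5271968))) = Add(Rational(145, 25687), Rational(-9309789, 5271968)) = Rational(-238376114683, 135421042016)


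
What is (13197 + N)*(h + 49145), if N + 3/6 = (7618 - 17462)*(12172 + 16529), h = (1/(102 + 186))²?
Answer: -2303258374787656495/165888 ≈ -1.3884e+13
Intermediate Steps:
h = 1/82944 (h = (1/288)² = 1/82944 ≈ 1.2056e-5)
N = -565065289/2 (N = -½ + (7618 - 17462)*(12172 + 16529) = -½ - 9844*28701 = -½ - 282532644 = -565065289/2 ≈ -2.8253e+8)
(13197 + N)*(h + 49145) = (13197 - 565065289/2)*(1/82944 + 49145) = -565038895/2*4076282881/82944 = -2303258374787656495/165888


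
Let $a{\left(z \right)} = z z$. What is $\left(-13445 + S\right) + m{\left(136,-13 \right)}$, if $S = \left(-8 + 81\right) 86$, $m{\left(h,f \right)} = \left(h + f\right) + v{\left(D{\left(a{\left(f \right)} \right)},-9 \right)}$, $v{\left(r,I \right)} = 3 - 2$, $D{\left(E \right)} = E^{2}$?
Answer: $-7043$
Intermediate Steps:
$a{\left(z \right)} = z^{2}$
$v{\left(r,I \right)} = 1$ ($v{\left(r,I \right)} = 3 - 2 = 1$)
$m{\left(h,f \right)} = 1 + f + h$ ($m{\left(h,f \right)} = \left(h + f\right) + 1 = \left(f + h\right) + 1 = 1 + f + h$)
$S = 6278$ ($S = 73 \cdot 86 = 6278$)
$\left(-13445 + S\right) + m{\left(136,-13 \right)} = \left(-13445 + 6278\right) + \left(1 - 13 + 136\right) = -7167 + 124 = -7043$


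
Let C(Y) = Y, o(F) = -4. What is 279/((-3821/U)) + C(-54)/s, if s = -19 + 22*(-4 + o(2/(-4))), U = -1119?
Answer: 20361843/248365 ≈ 81.984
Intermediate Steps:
s = -195 (s = -19 + 22*(-4 - 4) = -19 + 22*(-8) = -19 - 176 = -195)
279/((-3821/U)) + C(-54)/s = 279/((-3821/(-1119))) - 54/(-195) = 279/((-3821*(-1/1119))) - 54*(-1/195) = 279/(3821/1119) + 18/65 = 279*(1119/3821) + 18/65 = 312201/3821 + 18/65 = 20361843/248365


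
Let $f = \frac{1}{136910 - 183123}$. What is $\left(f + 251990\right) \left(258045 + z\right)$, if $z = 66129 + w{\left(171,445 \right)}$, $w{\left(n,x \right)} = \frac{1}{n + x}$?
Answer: $\frac{2325446557079044765}{28467208} \approx 8.1689 \cdot 10^{10}$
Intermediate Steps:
$f = - \frac{1}{46213}$ ($f = \frac{1}{-46213} = - \frac{1}{46213} \approx -2.1639 \cdot 10^{-5}$)
$z = \frac{40735465}{616}$ ($z = 66129 + \frac{1}{171 + 445} = 66129 + \frac{1}{616} = \frac{40735465}{616} \approx 66129.0$)
$\left(f + 251990\right) \left(258045 + z\right) = \left(- \frac{1}{46213} + 251990\right) \left(258045 + \frac{40735465}{616}\right) = \frac{11645213869}{46213} \cdot \frac{199691185}{616} = \frac{2325446557079044765}{28467208}$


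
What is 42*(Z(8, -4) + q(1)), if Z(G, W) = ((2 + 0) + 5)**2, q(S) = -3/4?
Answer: 4053/2 ≈ 2026.5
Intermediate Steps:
q(S) = -3/4 (q(S) = -3*1/4 = -3/4)
Z(G, W) = 49 (Z(G, W) = (2 + 5)**2 = 7**2 = 49)
42*(Z(8, -4) + q(1)) = 42*(49 - 3/4) = 42*(193/4) = 4053/2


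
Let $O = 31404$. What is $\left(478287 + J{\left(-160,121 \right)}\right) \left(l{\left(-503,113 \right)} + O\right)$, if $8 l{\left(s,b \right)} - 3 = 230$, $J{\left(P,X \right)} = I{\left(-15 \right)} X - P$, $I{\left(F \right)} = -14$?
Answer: $\frac{119886693145}{8} \approx 1.4986 \cdot 10^{10}$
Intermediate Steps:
$J{\left(P,X \right)} = - P - 14 X$ ($J{\left(P,X \right)} = - 14 X - P = - P - 14 X$)
$l{\left(s,b \right)} = \frac{233}{8}$ ($l{\left(s,b \right)} = \frac{3}{8} + \frac{1}{8} \cdot 230 = \frac{3}{8} + \frac{115}{4} = \frac{233}{8}$)
$\left(478287 + J{\left(-160,121 \right)}\right) \left(l{\left(-503,113 \right)} + O\right) = \left(478287 - 1534\right) \left(\frac{233}{8} + 31404\right) = \left(478287 + \left(160 - 1694\right)\right) \frac{251465}{8} = \left(478287 - 1534\right) \frac{251465}{8} = 476753 \cdot \frac{251465}{8} = \frac{119886693145}{8}$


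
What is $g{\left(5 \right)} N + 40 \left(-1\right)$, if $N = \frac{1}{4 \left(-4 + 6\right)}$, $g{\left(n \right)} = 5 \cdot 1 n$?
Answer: $- \frac{295}{8} \approx -36.875$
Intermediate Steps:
$g{\left(n \right)} = 5 n$
$N = \frac{1}{8}$ ($N = \frac{1}{4 \cdot 2} = \frac{1}{8} \approx 0.125$)
$g{\left(5 \right)} N + 40 \left(-1\right) = 5 \cdot 5 \cdot \frac{1}{8} + 40 \left(-1\right) = 25 \cdot \frac{1}{8} - 40 = \frac{25}{8} - 40 = - \frac{295}{8}$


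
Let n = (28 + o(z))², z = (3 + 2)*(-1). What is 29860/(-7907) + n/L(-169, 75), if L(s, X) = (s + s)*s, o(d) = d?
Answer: -1701480117/451663654 ≈ -3.7671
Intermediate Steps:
z = -5 (z = 5*(-1) = -5)
L(s, X) = 2*s² (L(s, X) = (2*s)*s = 2*s²)
n = 529 (n = (28 - 5)² = 23² = 529)
29860/(-7907) + n/L(-169, 75) = 29860/(-7907) + 529/((2*(-169)²)) = 29860*(-1/7907) + 529/((2*28561)) = -29860/7907 + 529/57122 = -1701480117/451663654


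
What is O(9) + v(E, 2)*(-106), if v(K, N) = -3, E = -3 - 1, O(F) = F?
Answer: 327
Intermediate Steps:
E = -4
O(9) + v(E, 2)*(-106) = 9 - 3*(-106) = 9 + 318 = 327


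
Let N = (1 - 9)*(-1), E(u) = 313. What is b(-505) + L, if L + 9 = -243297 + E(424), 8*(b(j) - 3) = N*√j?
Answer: -242990 + I*√505 ≈ -2.4299e+5 + 22.472*I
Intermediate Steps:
N = 8 (N = -8*(-1) = 8)
b(j) = 3 + √j (b(j) = 3 + (8*√j)/8 = 3 + √j)
L = -242993 (L = -9 + (-243297 + 313) = -9 - 242984 = -242993)
b(-505) + L = (3 + √(-505)) - 242993 = (3 + I*√505) - 242993 = -242990 + I*√505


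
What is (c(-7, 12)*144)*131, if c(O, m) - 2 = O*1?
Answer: -94320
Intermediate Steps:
c(O, m) = 2 + O (c(O, m) = 2 + O*1 = 2 + O)
(c(-7, 12)*144)*131 = ((2 - 7)*144)*131 = -5*144*131 = -720*131 = -94320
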